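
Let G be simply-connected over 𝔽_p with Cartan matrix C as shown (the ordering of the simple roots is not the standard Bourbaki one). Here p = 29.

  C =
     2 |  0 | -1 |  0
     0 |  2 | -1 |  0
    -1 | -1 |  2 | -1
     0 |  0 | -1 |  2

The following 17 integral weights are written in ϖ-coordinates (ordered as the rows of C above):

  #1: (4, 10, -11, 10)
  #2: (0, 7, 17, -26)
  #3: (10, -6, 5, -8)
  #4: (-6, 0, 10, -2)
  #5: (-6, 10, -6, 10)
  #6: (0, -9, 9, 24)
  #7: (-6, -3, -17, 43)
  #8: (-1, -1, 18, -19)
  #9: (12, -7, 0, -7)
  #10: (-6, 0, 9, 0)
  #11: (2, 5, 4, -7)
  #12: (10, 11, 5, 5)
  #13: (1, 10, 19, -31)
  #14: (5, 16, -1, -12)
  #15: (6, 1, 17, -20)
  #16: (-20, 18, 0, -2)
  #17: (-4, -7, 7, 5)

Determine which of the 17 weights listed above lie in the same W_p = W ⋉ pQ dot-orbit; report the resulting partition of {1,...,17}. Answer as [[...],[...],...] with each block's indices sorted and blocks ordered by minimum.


D_4 Cartan matrix, 4 simple roots permuted; ρ=(1,1,1,1).

Ā_29 reps of the 17 weights (D_4, coords as presented):

  1: (5, 1, 5, 1)
  2: (6, 1, 1, 18)
  3: (5, 1, 5, 1)
  4: (5, 1, 5, 1)
  5: (5, 1, 5, 1)
  6: (6, 1, 1, 18)
  7: (2, 5, 1, 5)
  8: (0, 0, 1, 18)
  9: (2, 5, 1, 5)
  10: (5, 1, 5, 1)
  11: (2, 5, 1, 5)
  12: (5, 6, 6, 0)
  13: (6, 1, 1, 18)
  14: (5, 6, 6, 0)
  15: (6, 1, 1, 18)
  16: (0, 0, 1, 18)
  17: (2, 5, 1, 5)

Grouping the 17 weights by Ā_29-representative: 5 linkage classes.

[[1, 3, 4, 5, 10], [2, 6, 13, 15], [7, 9, 11, 17], [8, 16], [12, 14]]


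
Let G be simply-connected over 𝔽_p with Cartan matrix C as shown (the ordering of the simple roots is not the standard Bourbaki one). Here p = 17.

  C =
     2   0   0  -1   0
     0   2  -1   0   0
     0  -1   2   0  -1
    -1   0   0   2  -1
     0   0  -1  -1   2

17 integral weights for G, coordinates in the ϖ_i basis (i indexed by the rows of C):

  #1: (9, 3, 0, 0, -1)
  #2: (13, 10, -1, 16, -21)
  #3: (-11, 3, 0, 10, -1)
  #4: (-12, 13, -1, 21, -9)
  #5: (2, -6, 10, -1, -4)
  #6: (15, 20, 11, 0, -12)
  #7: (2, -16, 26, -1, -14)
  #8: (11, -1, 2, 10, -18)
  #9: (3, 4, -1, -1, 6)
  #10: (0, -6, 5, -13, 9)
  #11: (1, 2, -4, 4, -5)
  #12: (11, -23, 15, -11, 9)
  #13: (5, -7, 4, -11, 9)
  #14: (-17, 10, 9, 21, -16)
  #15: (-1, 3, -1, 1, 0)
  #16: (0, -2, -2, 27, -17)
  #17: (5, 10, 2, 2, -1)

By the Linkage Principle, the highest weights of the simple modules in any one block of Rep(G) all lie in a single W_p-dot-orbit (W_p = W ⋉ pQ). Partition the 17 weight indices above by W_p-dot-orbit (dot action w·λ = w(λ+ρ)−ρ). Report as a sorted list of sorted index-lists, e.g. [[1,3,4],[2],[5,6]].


A_5 Cartan matrix, 5 simple roots permuted; ρ=(1,1,1,1,1).

Folding the 17 weights λ_j+ρ into Ā_17 (reps in the given 5-coord order):

    λ_1 → (10, 4, 1, 1, 0)
    λ_2 → (0, 5, 3, 3, 0)
    λ_3 → (10, 4, 1, 1, 0)
    λ_4 → (0, 5, 3, 3, 0)
    λ_5 → (0, 5, 3, 3, 0)
    λ_6 → (10, 4, 1, 1, 0)
    λ_7 → (0, 4, 0, 2, 1)
    λ_8 → (0, 5, 3, 3, 0)
    λ_9 → (4, 5, 0, 0, 7)
    λ_10 → (10, 4, 1, 1, 0)
    λ_11 → (0, 4, 0, 2, 1)
    λ_12 → (4, 5, 0, 5, 1)
    λ_13 → (4, 5, 0, 5, 1)
    λ_14 → (4, 5, 0, 5, 1)
    λ_15 → (0, 4, 0, 2, 1)
    λ_16 → (10, 4, 1, 1, 0)
    λ_17 → (0, 5, 3, 3, 0)

Grouping the 17 weights by Ā_17-representative: 5 linkage classes.

[[1, 3, 6, 10, 16], [2, 4, 5, 8, 17], [7, 11, 15], [9], [12, 13, 14]]


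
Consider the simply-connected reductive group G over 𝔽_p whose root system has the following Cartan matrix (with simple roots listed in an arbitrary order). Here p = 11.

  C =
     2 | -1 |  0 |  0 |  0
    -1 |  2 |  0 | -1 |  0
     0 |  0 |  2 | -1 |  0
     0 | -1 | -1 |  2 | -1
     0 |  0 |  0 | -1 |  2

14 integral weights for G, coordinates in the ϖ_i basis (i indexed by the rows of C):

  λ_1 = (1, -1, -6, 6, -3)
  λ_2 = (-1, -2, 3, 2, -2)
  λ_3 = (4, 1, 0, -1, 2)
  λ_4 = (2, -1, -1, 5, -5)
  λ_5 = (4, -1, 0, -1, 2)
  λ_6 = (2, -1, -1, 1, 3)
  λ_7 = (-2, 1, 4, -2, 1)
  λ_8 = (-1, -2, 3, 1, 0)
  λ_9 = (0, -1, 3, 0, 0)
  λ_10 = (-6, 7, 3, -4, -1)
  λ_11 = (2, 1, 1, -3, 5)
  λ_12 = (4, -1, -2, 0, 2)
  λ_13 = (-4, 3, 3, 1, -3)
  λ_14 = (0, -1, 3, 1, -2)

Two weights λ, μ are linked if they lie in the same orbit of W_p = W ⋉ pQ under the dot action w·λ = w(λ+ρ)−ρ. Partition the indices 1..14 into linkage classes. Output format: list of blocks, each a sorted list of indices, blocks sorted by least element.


D_5 Cartan matrix, 5 simple roots permuted; ρ=(1,1,1,1,1).

Each λ_j+ρ reduced to Ā_11; 5-tuples below use C's row order:

  [1] (2, 0, 5, 0, 2)
  [2] (1, 0, 4, 1, 1)
  [3] (5, 0, 1, 0, 3)
  [4] (3, 0, 0, 2, 4)
  [5] (5, 0, 1, 0, 3)
  [6] (3, 0, 0, 2, 4)
  [7] (1, 0, 4, 1, 1)
  [8] (1, 0, 4, 1, 1)
  [9] (1, 0, 4, 1, 1)
  [10] (5, 0, 1, 0, 3)
  [11] (3, 0, 0, 2, 4)
  [12] (5, 0, 1, 0, 3)
  [13] (3, 1, 4, 0, 2)
  [14] (1, 0, 4, 1, 1)

The 14 indices split into 5 linkage classes (same alcove rep ⇔ same W_11-dot-orbit):

[[1], [2, 7, 8, 9, 14], [3, 5, 10, 12], [4, 6, 11], [13]]


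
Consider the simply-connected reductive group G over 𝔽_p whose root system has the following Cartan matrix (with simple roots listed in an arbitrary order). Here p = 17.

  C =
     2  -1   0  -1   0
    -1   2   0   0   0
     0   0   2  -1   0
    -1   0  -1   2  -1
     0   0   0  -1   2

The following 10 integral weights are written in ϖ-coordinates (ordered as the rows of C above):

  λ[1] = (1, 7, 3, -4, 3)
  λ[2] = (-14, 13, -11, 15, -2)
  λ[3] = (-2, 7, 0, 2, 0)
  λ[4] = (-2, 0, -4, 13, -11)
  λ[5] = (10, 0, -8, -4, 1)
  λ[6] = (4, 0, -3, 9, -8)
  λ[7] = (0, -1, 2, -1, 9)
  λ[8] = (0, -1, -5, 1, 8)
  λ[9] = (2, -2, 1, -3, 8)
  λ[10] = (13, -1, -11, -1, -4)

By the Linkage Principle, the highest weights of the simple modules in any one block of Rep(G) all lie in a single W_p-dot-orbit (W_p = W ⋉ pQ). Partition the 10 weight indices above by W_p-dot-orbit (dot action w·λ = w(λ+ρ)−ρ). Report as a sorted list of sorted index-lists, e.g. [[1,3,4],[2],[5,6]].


Cartan matrix: type D_5 (|W|=1920); un-permuting the 5 rows.

λ_j+ρ reflected into Ā_17 (⟨·,θ^∨⟩≤17); 5-tuples as given:

  1: (1, 7, 1, 2, 1)
  2: (0, 1, 2, 1, 7)
  3: (1, 7, 1, 2, 1)
  4: (1, 0, 3, 0, 10)
  5: (0, 1, 2, 1, 7)
  6: (0, 1, 2, 1, 7)
  7: (1, 0, 3, 0, 10)
  8: (0, 1, 2, 1, 7)
  9: (0, 1, 0, 2, 7)
  10: (1, 0, 3, 0, 10)

Grouping the 10 weights by Ā_17-representative: 4 linkage classes.

[[1, 3], [2, 5, 6, 8], [4, 7, 10], [9]]


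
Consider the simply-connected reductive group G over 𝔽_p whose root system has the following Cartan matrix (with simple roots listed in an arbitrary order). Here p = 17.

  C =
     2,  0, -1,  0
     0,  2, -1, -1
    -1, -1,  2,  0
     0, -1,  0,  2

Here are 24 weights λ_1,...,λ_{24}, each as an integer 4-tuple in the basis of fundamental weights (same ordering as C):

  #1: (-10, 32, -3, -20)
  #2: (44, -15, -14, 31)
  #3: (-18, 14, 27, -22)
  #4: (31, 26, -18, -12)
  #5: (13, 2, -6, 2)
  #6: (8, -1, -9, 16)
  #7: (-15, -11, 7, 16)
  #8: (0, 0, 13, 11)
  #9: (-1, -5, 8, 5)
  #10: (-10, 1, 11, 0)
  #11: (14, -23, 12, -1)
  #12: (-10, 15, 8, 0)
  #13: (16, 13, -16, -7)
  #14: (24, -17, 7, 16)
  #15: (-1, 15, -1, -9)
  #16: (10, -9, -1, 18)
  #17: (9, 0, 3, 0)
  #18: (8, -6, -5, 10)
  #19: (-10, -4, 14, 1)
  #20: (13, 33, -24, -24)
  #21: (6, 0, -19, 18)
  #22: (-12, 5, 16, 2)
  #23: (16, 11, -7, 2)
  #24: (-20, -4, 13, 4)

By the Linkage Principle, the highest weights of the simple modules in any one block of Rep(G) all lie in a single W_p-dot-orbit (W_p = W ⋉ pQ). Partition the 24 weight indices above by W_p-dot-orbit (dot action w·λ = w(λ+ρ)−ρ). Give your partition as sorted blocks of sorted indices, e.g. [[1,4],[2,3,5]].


Type A_4, rank 4, |W|=120; reorder rows/cols to standard.

λ_j+ρ reflected into Ā_17 (⟨·,θ^∨⟩≤17); 4-tuples as given:

    1: (9, 2, 3, 1)
    2: (10, 1, 4, 1)
    3: (0, 4, 5, 2)
    4: (2, 6, 8, 1)
    5: (9, 2, 3, 1)
    6: (0, 8, 0, 8)
    7: (2, 6, 8, 1)
    8: (10, 1, 4, 1)
    9: (0, 4, 5, 2)
    10: (9, 2, 3, 1)
    11: (0, 4, 5, 2)
    12: (0, 8, 0, 8)
    13: (2, 6, 8, 1)
    14: (0, 8, 0, 8)
    15: (0, 8, 0, 8)
    16: (2, 0, 6, 6)
    17: (10, 1, 4, 1)
    18: (0, 4, 5, 2)
    19: (9, 2, 3, 1)
    20: (2, 0, 6, 6)
    21: (2, 6, 8, 1)
    22: (2, 0, 6, 6)
    23: (2, 0, 6, 6)
    24: (9, 2, 3, 1)

6 distinct reps among the 24 weights ⇒ 6 W_17-linkage classes:

[[1, 5, 10, 19, 24], [2, 8, 17], [3, 9, 11, 18], [4, 7, 13, 21], [6, 12, 14, 15], [16, 20, 22, 23]]


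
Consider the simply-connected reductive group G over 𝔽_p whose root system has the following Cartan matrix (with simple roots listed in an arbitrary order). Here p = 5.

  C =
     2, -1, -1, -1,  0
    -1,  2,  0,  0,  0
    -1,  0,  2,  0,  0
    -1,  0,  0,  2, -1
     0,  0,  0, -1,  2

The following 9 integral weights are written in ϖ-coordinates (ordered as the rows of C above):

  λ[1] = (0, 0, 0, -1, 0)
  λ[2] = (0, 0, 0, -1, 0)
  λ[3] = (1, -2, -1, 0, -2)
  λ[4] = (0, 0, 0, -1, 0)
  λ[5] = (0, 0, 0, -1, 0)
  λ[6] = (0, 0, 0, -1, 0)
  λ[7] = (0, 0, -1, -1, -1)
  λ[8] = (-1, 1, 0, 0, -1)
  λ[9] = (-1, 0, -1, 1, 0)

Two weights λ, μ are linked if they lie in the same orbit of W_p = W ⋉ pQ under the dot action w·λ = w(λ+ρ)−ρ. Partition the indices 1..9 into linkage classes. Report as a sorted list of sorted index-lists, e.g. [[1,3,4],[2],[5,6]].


D_5 Cartan matrix, 5 simple roots permuted; ρ=(1,1,1,1,1).

Ā_5 reps of the 9 weights (D_5, coords as presented):

  1: (1, 1, 1, 0, 1) · 2: (1, 1, 1, 0, 1) · 3: (1, 1, 0, 0, 1) · 4: (1, 1, 1, 0, 1) · 5: (1, 1, 1, 0, 1) · 6: (1, 1, 1, 0, 1) · 7: (1, 1, 0, 0, 0) · 8: (0, 2, 1, 1, 0) · 9: (0, 1, 0, 1, 1)

The 9 indices split into 5 linkage classes (same alcove rep ⇔ same W_5-dot-orbit):

[[1, 2, 4, 5, 6], [3], [7], [8], [9]]


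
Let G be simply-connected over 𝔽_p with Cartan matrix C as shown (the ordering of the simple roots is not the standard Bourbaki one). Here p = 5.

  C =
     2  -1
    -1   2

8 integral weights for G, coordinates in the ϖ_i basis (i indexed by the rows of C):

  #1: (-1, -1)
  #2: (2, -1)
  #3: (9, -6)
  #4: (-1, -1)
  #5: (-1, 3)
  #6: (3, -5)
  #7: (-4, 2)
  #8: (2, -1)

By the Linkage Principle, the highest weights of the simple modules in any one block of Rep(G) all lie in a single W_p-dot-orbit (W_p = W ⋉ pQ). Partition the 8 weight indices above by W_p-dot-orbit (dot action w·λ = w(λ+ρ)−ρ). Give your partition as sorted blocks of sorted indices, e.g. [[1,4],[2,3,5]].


Root system A_2: the 2×2 matrix C matches after relabeling.

Alcove-folded reps (p=5, 8 weights, presented ϖ-order):

    1: (0, 0)
    2: (3, 0)
    3: (0, 0)
    4: (0, 0)
    5: (0, 4)
    6: (0, 4)
    7: (3, 0)
    8: (3, 0)

These 8 weights hit 3 W_5-dot-orbits; sizes (3, 3, 2):

[[1, 3, 4], [2, 7, 8], [5, 6]]


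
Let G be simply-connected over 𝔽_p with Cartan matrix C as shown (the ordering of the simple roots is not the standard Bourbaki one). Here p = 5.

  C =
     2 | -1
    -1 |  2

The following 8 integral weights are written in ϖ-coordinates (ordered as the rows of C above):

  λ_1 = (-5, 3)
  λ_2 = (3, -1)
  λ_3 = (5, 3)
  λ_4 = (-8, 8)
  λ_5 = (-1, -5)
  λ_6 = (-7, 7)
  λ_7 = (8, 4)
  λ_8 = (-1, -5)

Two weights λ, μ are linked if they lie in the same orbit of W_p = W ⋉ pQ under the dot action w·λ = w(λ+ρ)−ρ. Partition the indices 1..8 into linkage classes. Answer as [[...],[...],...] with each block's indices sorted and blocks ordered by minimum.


A_2 Cartan matrix, 2 simple roots permuted; ρ=(1,1).

λ_j+ρ reflected into Ā_5 (⟨·,θ^∨⟩≤5); 2-tuples as given:

  λ_1+ρ ↦ (4, 0) · λ_2+ρ ↦ (4, 0) · λ_3+ρ ↦ (0, 1) · λ_4+ρ ↦ (1, 2) · λ_5+ρ ↦ (4, 0) · λ_6+ρ ↦ (2, 1) · λ_7+ρ ↦ (4, 0) · λ_8+ρ ↦ (4, 0)

Grouping the 8 weights by Ā_5-representative: 4 linkage classes.

[[1, 2, 5, 7, 8], [3], [4], [6]]


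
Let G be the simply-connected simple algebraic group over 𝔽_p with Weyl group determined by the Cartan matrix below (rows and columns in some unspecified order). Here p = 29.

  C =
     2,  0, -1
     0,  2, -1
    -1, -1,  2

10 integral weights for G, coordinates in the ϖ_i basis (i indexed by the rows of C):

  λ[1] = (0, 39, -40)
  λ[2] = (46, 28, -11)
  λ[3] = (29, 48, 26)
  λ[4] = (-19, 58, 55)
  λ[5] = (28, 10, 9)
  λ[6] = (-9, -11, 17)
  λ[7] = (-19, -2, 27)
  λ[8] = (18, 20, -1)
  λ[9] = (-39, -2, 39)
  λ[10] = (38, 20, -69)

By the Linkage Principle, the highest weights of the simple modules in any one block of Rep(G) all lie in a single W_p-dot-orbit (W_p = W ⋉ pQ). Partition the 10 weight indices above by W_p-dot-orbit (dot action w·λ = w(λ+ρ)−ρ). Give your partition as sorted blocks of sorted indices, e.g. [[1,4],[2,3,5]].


Root system A_3: the 3×3 matrix C matches after relabeling.

Alcove-folded reps (p=29, 10 weights, presented ϖ-order):

  λ_1 → (18, 1, 9)
  λ_2 → (8, 10, 0)
  λ_3 → (18, 1, 9)
  λ_4 → (18, 1, 9)
  λ_5 → (8, 10, 0)
  λ_6 → (8, 10, 0)
  λ_7 → (18, 1, 9)
  λ_8 → (8, 10, 0)
  λ_9 → (18, 1, 9)
  λ_10 → (8, 10, 0)

Grouping the 10 weights by Ā_29-representative: 2 linkage classes.

[[1, 3, 4, 7, 9], [2, 5, 6, 8, 10]]


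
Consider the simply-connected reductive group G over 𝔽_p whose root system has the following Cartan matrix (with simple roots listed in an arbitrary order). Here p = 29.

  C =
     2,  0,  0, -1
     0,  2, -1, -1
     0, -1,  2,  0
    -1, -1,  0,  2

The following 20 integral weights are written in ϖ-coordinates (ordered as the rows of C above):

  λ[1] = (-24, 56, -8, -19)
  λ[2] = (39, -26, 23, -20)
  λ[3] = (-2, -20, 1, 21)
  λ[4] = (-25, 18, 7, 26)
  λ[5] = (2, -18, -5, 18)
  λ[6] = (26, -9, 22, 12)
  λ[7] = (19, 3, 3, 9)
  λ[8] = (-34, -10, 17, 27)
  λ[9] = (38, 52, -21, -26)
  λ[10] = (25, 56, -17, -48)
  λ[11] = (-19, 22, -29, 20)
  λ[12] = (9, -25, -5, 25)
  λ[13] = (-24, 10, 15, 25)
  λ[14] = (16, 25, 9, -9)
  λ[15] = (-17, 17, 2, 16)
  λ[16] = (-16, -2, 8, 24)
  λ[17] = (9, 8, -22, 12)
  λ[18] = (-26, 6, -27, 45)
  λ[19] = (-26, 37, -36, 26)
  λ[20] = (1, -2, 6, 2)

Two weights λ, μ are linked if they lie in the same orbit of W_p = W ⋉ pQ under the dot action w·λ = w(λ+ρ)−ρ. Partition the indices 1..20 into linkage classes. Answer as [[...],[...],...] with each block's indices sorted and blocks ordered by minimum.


Dynkin diagram of C (from the 6 off-diagonal −1 entries): A_4.

Each λ_j+ρ reduced to Ā_29; 4-tuples below use C's row order:

  λ_1 → (7, 12, 6, 1)
  λ_2 → (11, 1, 4, 9)
  λ_3 → (1, 2, 17, 2)
  λ_4 → (1, 2, 17, 2)
  λ_5 → (1, 2, 17, 2)
  λ_6 → (1, 3, 8, 2)
  λ_7 → (11, 1, 4, 9)
  λ_8 → (11, 1, 4, 9)
  λ_9 → (11, 1, 4, 9)
  λ_10 → (7, 12, 6, 1)
  λ_11 → (1, 3, 8, 2)
  λ_12 → (1, 2, 17, 2)
  λ_13 → (1, 3, 8, 2)
  λ_14 → (7, 12, 6, 1)
  λ_15 → (7, 12, 6, 1)
  λ_16 → (11, 1, 4, 9)
  λ_17 → (7, 12, 6, 1)
  λ_18 → (1, 2, 17, 2)
  λ_19 → (2, 1, 6, 2)
  λ_20 → (2, 1, 6, 2)

The 20 indices split into 5 linkage classes (same alcove rep ⇔ same W_29-dot-orbit):

[[1, 10, 14, 15, 17], [2, 7, 8, 9, 16], [3, 4, 5, 12, 18], [6, 11, 13], [19, 20]]


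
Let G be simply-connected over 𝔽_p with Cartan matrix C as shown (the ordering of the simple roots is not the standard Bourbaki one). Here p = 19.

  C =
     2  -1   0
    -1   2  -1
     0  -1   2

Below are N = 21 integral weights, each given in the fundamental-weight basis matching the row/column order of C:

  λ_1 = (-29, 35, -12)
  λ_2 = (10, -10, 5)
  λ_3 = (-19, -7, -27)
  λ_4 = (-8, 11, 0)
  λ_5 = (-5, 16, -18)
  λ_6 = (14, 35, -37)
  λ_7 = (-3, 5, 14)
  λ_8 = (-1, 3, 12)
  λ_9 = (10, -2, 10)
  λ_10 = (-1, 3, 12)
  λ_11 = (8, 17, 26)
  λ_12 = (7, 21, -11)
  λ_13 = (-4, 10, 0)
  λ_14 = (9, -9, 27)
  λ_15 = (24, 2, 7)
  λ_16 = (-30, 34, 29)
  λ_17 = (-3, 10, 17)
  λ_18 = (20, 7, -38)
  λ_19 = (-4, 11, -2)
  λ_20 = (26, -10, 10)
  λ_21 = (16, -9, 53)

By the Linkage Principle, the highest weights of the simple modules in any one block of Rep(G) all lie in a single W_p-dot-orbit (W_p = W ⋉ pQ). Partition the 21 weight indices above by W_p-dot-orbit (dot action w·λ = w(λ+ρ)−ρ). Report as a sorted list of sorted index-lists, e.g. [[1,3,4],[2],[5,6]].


Type A_3, rank 3, |W|=24; reorder rows/cols to standard.

λ_j+ρ reflected into Ā_19 (⟨·,θ^∨⟩≤19); 3-tuples as given:

  1: (2, 6, 3)
  2: (2, 6, 3)
  3: (7, 5, 1)
  4: (7, 5, 1)
  5: (0, 4, 13)
  6: (0, 4, 13)
  7: (0, 4, 13)
  8: (0, 4, 13)
  9: (8, 1, 8)
  10: (0, 4, 13)
  11: (3, 8, 1)
  12: (3, 8, 1)
  13: (3, 8, 1)
  14: (8, 1, 8)
  15: (2, 6, 3)
  16: (2, 6, 3)
  17: (8, 1, 8)
  18: (8, 1, 8)
  19: (3, 8, 1)
  20: (8, 1, 8)
  21: (2, 6, 3)

Partition of {1..21} into 5 W_19-dot-orbits:

[[1, 2, 15, 16, 21], [3, 4], [5, 6, 7, 8, 10], [9, 14, 17, 18, 20], [11, 12, 13, 19]]


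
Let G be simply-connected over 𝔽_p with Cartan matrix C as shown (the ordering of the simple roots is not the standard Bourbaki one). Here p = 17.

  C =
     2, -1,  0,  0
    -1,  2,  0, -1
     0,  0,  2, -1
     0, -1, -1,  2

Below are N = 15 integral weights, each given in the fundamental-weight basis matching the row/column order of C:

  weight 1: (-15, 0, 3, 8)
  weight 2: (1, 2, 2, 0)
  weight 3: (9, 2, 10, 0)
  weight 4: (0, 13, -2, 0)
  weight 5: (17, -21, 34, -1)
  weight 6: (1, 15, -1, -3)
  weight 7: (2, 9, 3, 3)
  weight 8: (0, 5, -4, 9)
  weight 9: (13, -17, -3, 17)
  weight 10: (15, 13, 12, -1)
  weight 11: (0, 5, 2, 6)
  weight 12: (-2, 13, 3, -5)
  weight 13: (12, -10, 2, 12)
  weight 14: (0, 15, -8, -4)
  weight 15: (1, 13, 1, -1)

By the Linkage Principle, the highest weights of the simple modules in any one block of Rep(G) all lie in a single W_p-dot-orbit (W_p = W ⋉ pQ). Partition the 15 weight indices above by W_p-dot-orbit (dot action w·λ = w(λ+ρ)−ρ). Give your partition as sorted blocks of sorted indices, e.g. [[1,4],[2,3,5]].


Root system A_4: the 4×4 matrix C matches after relabeling.

λ_j+ρ reflected into Ā_17 (⟨·,θ^∨⟩≤17); 4-tuples as given:

  [1] (1, 9, 0, 4) · [2] (2, 3, 3, 1) · [3] (2, 3, 3, 1) · [4] (1, 14, 1, 0) · [5] (1, 14, 1, 0) · [6] (1, 14, 1, 0) · [7] (1, 9, 0, 4) · [8] (1, 6, 3, 7) · [9] (1, 14, 1, 0) · [10] (1, 9, 0, 4) · [11] (1, 6, 3, 7) · [12] (1, 9, 0, 4) · [13] (1, 9, 0, 4) · [14] (1, 6, 3, 7) · [15] (1, 14, 1, 0)

Grouping the 15 weights by Ā_17-representative: 4 linkage classes.

[[1, 7, 10, 12, 13], [2, 3], [4, 5, 6, 9, 15], [8, 11, 14]]


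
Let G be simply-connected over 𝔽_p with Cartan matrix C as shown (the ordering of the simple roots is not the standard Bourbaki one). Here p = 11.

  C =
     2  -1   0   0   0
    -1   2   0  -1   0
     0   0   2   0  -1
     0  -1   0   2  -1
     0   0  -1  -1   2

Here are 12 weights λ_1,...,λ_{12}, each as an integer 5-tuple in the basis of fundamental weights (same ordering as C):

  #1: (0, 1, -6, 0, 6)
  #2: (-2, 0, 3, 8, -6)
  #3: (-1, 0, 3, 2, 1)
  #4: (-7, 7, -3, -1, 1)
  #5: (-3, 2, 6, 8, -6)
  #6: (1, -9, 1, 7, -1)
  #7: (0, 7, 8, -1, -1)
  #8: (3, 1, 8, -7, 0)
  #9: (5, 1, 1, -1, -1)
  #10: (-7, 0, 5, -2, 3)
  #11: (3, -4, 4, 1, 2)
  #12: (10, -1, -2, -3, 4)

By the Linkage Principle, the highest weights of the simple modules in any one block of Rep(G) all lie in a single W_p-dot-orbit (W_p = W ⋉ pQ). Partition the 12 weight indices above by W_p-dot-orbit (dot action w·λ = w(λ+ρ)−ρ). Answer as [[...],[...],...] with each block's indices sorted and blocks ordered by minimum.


Root system A_5: the 5×5 matrix C matches after relabeling.

Each λ_j+ρ reduced to Ā_11; 5-tuples below use C's row order:

    λ_1 → (1, 2, 5, 1, 2)
    λ_2 → (1, 0, 1, 4, 4)
    λ_3 → (0, 1, 4, 3, 2)
    λ_4 → (6, 2, 2, 0, 0)
    λ_5 → (1, 0, 1, 4, 4)
    λ_6 → (6, 2, 2, 0, 0)
    λ_7 → (6, 2, 2, 0, 0)
    λ_8 → (0, 1, 4, 3, 2)
    λ_9 → (6, 2, 2, 0, 0)
    λ_10 → (0, 1, 4, 3, 2)
    λ_11 → (1, 2, 5, 1, 2)
    λ_12 → (6, 2, 2, 0, 0)

Partition of {1..12} into 4 W_11-dot-orbits:

[[1, 11], [2, 5], [3, 8, 10], [4, 6, 7, 9, 12]]


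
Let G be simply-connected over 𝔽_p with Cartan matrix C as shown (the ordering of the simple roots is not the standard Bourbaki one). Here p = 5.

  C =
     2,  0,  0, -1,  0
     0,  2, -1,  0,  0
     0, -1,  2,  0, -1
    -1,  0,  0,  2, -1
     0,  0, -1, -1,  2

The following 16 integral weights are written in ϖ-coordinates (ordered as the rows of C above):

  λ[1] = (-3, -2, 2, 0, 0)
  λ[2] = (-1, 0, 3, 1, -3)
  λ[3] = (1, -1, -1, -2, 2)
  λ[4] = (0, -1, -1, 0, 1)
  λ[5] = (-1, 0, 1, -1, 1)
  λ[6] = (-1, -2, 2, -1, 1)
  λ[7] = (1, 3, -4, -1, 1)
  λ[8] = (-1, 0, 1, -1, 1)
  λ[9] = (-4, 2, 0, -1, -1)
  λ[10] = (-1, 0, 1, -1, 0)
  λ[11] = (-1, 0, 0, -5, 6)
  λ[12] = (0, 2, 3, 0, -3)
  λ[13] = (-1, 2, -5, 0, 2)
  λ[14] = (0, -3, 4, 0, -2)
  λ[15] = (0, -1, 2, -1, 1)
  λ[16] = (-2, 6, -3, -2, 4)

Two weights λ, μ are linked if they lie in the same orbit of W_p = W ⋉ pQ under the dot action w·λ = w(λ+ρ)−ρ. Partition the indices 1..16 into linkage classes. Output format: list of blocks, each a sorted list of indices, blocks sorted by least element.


A_5 Cartan matrix, 5 simple roots permuted; ρ=(1,1,1,1,1).

λ_j+ρ reflected into Ā_5 (⟨·,θ^∨⟩≤5); 5-tuples as given:

  1: (1, 1, 2, 1, 0)
  2: (0, 1, 2, 0, 2)
  3: (1, 0, 0, 1, 2)
  4: (1, 0, 0, 1, 2)
  5: (0, 1, 2, 0, 2)
  6: (0, 1, 2, 0, 2)
  7: (1, 1, 2, 1, 0)
  8: (0, 1, 2, 0, 2)
  9: (0, 1, 2, 0, 1)
  10: (0, 1, 2, 0, 1)
  11: (0, 1, 2, 0, 1)
  12: (1, 1, 2, 1, 0)
  13: (0, 1, 2, 0, 1)
  14: (0, 1, 2, 0, 1)
  15: (0, 1, 2, 0, 2)
  16: (1, 0, 0, 1, 2)

4 distinct reps among the 16 weights ⇒ 4 W_5-linkage classes:

[[1, 7, 12], [2, 5, 6, 8, 15], [3, 4, 16], [9, 10, 11, 13, 14]]


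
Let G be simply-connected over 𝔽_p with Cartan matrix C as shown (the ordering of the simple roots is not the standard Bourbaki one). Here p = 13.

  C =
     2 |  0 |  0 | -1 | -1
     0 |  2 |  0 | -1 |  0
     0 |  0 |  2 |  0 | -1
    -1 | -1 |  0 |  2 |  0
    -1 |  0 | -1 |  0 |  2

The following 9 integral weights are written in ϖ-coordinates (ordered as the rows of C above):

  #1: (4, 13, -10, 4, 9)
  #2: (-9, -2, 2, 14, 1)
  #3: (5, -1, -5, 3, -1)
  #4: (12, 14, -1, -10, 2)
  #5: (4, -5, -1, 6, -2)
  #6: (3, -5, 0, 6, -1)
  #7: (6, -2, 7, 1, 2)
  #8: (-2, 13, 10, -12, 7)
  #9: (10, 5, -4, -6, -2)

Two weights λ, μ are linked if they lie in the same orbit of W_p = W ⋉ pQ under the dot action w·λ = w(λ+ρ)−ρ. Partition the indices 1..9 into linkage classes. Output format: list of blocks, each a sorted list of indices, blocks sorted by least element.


Dynkin diagram of C (from the 8 off-diagonal −1 entries): A_5.

λ_j+ρ reflected into Ā_13 (⟨·,θ^∨⟩≤13); 5-tuples as given:

  λ_1 → (2, 1, 1, 5, 3)
  λ_2 → (2, 1, 1, 5, 3)
  λ_3 → (2, 0, 0, 4, 4)
  λ_4 → (2, 0, 0, 4, 4)
  λ_5 → (4, 4, 1, 3, 0)
  λ_6 → (4, 4, 1, 3, 0)
  λ_7 → (2, 1, 1, 5, 3)
  λ_8 → (2, 1, 1, 5, 3)
  λ_9 → (2, 1, 1, 5, 3)

These 9 weights hit 3 W_13-dot-orbits; sizes (5, 2, 2):

[[1, 2, 7, 8, 9], [3, 4], [5, 6]]


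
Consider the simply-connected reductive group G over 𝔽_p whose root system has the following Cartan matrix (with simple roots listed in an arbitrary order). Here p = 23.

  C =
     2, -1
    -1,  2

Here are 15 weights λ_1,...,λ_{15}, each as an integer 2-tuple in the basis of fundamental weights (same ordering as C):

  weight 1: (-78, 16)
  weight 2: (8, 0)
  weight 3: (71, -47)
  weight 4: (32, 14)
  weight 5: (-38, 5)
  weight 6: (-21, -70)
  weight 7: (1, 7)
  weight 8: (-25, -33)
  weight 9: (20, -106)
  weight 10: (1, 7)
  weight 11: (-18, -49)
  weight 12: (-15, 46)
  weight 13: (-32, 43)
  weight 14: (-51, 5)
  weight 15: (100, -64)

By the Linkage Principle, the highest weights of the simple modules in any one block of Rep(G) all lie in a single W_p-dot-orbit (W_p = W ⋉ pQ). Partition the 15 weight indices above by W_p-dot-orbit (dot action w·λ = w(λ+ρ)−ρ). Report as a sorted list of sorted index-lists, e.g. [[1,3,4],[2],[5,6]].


Cartan matrix: type A_2 (|W|=6); un-permuting the 2 rows.

Ā_23 reps of the 15 weights (A_2, coords as presented):

  λ_1 → (8, 9) · λ_2 → (9, 1) · λ_3 → (0, 20) · λ_4 → (2, 8) · λ_5 → (8, 9) · λ_6 → (0, 20) · λ_7 → (2, 8) · λ_8 → (9, 1) · λ_9 → (2, 8) · λ_10 → (2, 8) · λ_11 → (17, 4) · λ_12 → (9, 1) · λ_13 → (2, 8) · λ_14 → (17, 4) · λ_15 → (8, 9)

Linkage partition of the 15 weights (5 classes, p=23):

[[1, 5, 15], [2, 8, 12], [3, 6], [4, 7, 9, 10, 13], [11, 14]]


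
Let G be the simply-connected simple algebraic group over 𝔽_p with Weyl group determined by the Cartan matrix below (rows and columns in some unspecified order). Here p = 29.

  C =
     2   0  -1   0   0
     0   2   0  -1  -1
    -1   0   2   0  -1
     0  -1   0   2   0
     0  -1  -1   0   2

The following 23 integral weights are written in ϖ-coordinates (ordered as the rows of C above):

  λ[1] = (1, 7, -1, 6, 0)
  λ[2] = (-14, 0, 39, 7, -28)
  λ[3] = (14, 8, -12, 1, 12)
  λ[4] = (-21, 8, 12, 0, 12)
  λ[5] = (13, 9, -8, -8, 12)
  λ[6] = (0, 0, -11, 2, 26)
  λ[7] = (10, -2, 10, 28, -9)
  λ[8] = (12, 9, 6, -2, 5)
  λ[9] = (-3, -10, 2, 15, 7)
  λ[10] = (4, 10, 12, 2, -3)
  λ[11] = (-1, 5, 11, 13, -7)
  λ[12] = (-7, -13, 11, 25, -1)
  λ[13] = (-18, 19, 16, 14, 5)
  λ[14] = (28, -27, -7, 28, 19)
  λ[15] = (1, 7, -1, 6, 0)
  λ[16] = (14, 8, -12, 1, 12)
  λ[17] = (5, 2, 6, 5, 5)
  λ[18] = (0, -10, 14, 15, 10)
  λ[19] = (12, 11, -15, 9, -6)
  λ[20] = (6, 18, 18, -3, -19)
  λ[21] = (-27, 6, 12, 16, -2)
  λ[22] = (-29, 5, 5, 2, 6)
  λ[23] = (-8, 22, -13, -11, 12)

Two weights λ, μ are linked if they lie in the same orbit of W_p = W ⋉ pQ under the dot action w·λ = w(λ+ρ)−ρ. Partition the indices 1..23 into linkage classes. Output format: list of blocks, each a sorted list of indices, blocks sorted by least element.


Dynkin diagram of C (from the 8 off-diagonal −1 entries): A_5.

Each λ_j+ρ reduced to Ā_29; 5-tuples below use C's row order:

    1: (2, 8, 0, 7, 1)
    2: (2, 8, 0, 7, 1)
    3: (4, 9, 11, 2, 2)
    4: (6, 3, 7, 6, 6)
    5: (6, 3, 7, 6, 6)
    6: (7, 1, 1, 1, 17)
    7: (2, 8, 0, 7, 1)
    8: (6, 3, 7, 6, 6)
    9: (2, 8, 0, 7, 1)
    10: (4, 9, 11, 2, 2)
    11: (0, 0, 6, 14, 6)
    12: (0, 0, 6, 14, 6)
    13: (0, 0, 6, 14, 6)
    14: (0, 0, 6, 14, 6)
    15: (2, 8, 0, 7, 1)
    16: (4, 9, 11, 2, 2)
    17: (6, 3, 7, 6, 6)
    18: (4, 9, 11, 2, 2)
    19: (5, 7, 1, 3, 6)
    20: (7, 1, 1, 1, 17)
    21: (5, 7, 1, 3, 6)
    22: (6, 3, 7, 6, 6)
    23: (5, 7, 1, 3, 6)

Partition of {1..23} into 6 W_29-dot-orbits:

[[1, 2, 7, 9, 15], [3, 10, 16, 18], [4, 5, 8, 17, 22], [6, 20], [11, 12, 13, 14], [19, 21, 23]]


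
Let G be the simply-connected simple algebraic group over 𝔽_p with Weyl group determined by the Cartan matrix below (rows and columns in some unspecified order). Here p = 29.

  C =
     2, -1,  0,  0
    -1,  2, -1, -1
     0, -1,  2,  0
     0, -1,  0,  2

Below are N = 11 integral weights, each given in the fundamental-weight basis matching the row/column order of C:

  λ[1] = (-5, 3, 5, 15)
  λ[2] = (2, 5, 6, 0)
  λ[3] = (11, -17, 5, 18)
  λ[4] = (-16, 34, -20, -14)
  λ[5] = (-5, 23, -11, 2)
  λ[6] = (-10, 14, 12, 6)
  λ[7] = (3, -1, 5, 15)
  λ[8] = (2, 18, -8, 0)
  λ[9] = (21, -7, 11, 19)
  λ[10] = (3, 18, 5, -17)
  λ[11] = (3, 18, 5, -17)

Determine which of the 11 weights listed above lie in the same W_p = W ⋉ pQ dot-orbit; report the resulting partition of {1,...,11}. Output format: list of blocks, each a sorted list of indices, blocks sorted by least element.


C ↔ D_4 under row/col permutation; |W(D_4)| = 192.

Alcove-folded reps (p=29, 11 weights, presented ϖ-order):

  λ_1+ρ ↦ (4, 0, 6, 16);  λ_2+ρ ↦ (3, 6, 7, 1);  λ_3+ρ ↦ (4, 2, 10, 3);  λ_4+ρ ↦ (3, 6, 7, 1);  λ_5+ρ ↦ (4, 2, 10, 3);  λ_6+ρ ↦ (3, 6, 7, 1);  λ_7+ρ ↦ (4, 0, 6, 16);  λ_8+ρ ↦ (3, 6, 7, 1);  λ_9+ρ ↦ (3, 6, 7, 1);  λ_10+ρ ↦ (4, 0, 6, 16);  λ_11+ρ ↦ (4, 0, 6, 16)

Linkage partition of the 11 weights (3 classes, p=29):

[[1, 7, 10, 11], [2, 4, 6, 8, 9], [3, 5]]


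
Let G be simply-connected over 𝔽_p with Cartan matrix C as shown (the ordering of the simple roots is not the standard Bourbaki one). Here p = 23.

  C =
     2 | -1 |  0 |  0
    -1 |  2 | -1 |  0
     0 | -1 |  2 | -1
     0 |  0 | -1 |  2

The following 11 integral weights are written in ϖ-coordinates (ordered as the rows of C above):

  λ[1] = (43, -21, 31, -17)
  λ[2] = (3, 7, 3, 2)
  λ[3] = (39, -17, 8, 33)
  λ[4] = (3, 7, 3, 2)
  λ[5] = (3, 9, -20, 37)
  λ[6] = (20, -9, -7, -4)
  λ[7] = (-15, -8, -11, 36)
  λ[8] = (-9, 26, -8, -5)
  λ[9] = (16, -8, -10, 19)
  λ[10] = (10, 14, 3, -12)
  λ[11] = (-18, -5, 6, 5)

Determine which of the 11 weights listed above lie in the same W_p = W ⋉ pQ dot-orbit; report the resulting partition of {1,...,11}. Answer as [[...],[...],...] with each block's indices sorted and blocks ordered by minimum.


Type A_4, rank 4, |W|=120; reorder rows/cols to standard.

Ā_23 reps of the 11 weights (A_4, coords as presented):

  [1] (1, 9, 7, 4) · [2] (4, 8, 4, 3) · [3] (1, 9, 7, 4) · [4] (4, 8, 4, 3) · [5] (4, 6, 4, 4) · [6] (4, 3, 6, 8) · [7] (4, 3, 6, 8) · [8] (4, 8, 4, 3) · [9] (1, 9, 7, 4) · [10] (4, 8, 4, 3) · [11] (4, 3, 6, 8)

Grouping the 11 weights by Ā_23-representative: 4 linkage classes.

[[1, 3, 9], [2, 4, 8, 10], [5], [6, 7, 11]]


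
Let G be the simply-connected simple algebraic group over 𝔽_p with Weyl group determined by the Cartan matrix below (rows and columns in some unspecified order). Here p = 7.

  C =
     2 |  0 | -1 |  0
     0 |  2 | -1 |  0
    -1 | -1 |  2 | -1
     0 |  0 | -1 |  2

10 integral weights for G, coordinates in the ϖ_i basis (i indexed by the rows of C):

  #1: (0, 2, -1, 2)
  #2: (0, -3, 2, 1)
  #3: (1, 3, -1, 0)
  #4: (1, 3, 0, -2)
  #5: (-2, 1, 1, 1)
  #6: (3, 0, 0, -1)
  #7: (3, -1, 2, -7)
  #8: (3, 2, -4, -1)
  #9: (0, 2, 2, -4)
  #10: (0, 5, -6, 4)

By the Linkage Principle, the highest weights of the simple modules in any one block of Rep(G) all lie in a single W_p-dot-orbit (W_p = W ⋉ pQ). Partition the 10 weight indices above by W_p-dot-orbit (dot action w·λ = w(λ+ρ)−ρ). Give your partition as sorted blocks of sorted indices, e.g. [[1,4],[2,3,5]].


Root system D_4: the 4×4 matrix C matches after relabeling.

Folding the 10 weights λ_j+ρ into Ā_7 (reps in the given 4-coord order):

    λ_1+ρ ↦ (1, 3, 0, 3)
    λ_2+ρ ↦ (1, 2, 1, 2)
    λ_3+ρ ↦ (2, 4, 0, 1)
    λ_4+ρ ↦ (2, 4, 0, 1)
    λ_5+ρ ↦ (1, 2, 1, 2)
    λ_6+ρ ↦ (4, 1, 1, 0)
    λ_7+ρ ↦ (1, 3, 0, 3)
    λ_8+ρ ↦ (1, 0, 0, 3)
    λ_9+ρ ↦ (1, 3, 0, 3)
    λ_10+ρ ↦ (4, 1, 1, 0)

The 10 indices split into 5 linkage classes (same alcove rep ⇔ same W_7-dot-orbit):

[[1, 7, 9], [2, 5], [3, 4], [6, 10], [8]]


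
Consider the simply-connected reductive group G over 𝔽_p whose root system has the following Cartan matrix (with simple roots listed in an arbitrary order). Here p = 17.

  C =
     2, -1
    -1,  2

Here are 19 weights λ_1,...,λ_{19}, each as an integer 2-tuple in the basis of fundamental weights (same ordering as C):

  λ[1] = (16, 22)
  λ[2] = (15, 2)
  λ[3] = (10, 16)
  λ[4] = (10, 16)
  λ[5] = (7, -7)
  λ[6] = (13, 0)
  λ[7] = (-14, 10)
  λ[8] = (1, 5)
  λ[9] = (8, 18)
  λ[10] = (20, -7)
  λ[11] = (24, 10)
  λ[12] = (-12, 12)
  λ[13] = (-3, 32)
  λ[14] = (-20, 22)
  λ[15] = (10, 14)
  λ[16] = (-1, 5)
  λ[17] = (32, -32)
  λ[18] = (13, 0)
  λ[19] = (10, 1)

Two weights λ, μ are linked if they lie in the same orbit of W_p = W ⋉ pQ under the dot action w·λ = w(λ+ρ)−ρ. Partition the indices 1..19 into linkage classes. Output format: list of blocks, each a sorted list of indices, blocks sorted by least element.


Root system A_2: the 2×2 matrix C matches after relabeling.

Ā_17 reps of the 19 weights (A_2, coords as presented):

  [1] (0, 6)
  [2] (14, 1)
  [3] (0, 6)
  [4] (0, 6)
  [5] (2, 6)
  [6] (14, 1)
  [7] (11, 2)
  [8] (2, 6)
  [9] (2, 6)
  [10] (11, 2)
  [11] (2, 6)
  [12] (11, 2)
  [13] (14, 1)
  [14] (11, 2)
  [15] (2, 6)
  [16] (0, 6)
  [17] (14, 1)
  [18] (14, 1)
  [19] (11, 2)

The 19 indices split into 4 linkage classes (same alcove rep ⇔ same W_17-dot-orbit):

[[1, 3, 4, 16], [2, 6, 13, 17, 18], [5, 8, 9, 11, 15], [7, 10, 12, 14, 19]]


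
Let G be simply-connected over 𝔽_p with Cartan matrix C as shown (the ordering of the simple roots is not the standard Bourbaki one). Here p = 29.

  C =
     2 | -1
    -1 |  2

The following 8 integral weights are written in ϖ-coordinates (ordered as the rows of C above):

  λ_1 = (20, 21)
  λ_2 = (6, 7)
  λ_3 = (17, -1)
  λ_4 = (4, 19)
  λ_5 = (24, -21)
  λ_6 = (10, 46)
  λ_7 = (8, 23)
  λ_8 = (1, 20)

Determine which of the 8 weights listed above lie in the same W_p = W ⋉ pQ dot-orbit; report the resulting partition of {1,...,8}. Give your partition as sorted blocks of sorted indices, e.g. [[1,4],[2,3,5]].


Type A_2, rank 2, |W|=6; reorder rows/cols to standard.

Each λ_j+ρ reduced to Ā_29; 2-tuples below use C's row order:

  λ_1+ρ ↦ (7, 8) · λ_2+ρ ↦ (7, 8) · λ_3+ρ ↦ (18, 0) · λ_4+ρ ↦ (5, 20) · λ_5+ρ ↦ (5, 20) · λ_6+ρ ↦ (18, 0) · λ_7+ρ ↦ (5, 20) · λ_8+ρ ↦ (2, 21)

4 distinct reps among the 8 weights ⇒ 4 W_29-linkage classes:

[[1, 2], [3, 6], [4, 5, 7], [8]]


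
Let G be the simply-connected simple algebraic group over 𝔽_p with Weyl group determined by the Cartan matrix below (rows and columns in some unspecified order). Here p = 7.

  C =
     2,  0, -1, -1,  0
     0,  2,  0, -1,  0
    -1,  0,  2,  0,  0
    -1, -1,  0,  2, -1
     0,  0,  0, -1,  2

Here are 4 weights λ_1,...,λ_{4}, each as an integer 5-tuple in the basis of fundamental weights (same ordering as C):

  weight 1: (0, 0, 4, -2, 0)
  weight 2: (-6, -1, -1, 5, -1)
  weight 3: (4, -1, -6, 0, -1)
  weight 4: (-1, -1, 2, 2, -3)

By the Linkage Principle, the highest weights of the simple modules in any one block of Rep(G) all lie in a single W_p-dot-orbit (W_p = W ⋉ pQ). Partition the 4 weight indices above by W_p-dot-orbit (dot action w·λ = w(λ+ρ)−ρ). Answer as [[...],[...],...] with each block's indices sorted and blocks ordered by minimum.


Type D_5, rank 5, |W|=1920; reorder rows/cols to standard.

W_7-reps of the 4 weights in Ā_7 (same 5-coord order as C):

    λ_1 → (0, 0, 5, 1, 0)
    λ_2 → (0, 0, 5, 1, 0)
    λ_3 → (0, 0, 5, 1, 0)
    λ_4 → (0, 0, 3, 1, 2)

Grouping the 4 weights by Ā_7-representative: 2 linkage classes.

[[1, 2, 3], [4]]


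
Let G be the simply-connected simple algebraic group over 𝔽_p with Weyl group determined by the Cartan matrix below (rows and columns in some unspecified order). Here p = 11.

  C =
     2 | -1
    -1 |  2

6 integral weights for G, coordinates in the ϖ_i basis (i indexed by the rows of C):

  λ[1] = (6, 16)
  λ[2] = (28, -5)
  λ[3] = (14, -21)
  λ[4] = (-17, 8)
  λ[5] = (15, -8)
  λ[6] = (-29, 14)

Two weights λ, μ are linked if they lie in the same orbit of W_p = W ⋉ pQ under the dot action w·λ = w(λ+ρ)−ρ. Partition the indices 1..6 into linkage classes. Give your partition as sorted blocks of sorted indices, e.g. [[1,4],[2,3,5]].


Root system A_2: the 2×2 matrix C matches after relabeling.

λ_j+ρ reflected into Ā_11 (⟨·,θ^∨⟩≤11); 2-tuples as given:

  [1] (4, 2);  [2] (4, 4);  [3] (4, 2);  [4] (4, 2);  [5] (4, 2);  [6] (4, 2)

Partition of {1..6} into 2 W_11-dot-orbits:

[[1, 3, 4, 5, 6], [2]]


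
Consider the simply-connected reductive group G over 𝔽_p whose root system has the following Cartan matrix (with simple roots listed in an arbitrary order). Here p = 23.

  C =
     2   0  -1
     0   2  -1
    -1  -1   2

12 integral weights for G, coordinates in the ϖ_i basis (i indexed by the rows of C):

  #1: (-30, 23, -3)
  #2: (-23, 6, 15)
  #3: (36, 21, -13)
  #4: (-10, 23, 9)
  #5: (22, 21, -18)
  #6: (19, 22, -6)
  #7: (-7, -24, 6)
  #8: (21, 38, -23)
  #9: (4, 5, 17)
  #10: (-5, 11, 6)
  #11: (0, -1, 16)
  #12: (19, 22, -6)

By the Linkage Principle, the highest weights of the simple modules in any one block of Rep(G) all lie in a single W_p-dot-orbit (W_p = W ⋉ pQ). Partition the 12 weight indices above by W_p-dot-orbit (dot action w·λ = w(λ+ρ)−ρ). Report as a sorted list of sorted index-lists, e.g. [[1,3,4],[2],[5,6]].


Cartan matrix: type A_3 (|W|=24); un-permuting the 3 rows.

λ_j+ρ reflected into Ā_23 (⟨·,θ^∨⟩≤23); 3-tuples as given:

    λ_1+ρ ↦ (6, 1, 15)
    λ_2+ρ ↦ (16, 1, 6)
    λ_3+ρ ↦ (1, 12, 1)
    λ_4+ρ ↦ (1, 12, 1)
    λ_5+ρ ↦ (1, 0, 17)
    λ_6+ρ ↦ (0, 3, 5)
    λ_7+ρ ↦ (16, 1, 6)
    λ_8+ρ ↦ (16, 1, 6)
    λ_9+ρ ↦ (1, 0, 17)
    λ_10+ρ ↦ (4, 12, 3)
    λ_11+ρ ↦ (1, 0, 17)
    λ_12+ρ ↦ (0, 3, 5)

These 12 weights hit 6 W_23-dot-orbits; sizes (1, 3, 2, 3, 2, 1):

[[1], [2, 7, 8], [3, 4], [5, 9, 11], [6, 12], [10]]


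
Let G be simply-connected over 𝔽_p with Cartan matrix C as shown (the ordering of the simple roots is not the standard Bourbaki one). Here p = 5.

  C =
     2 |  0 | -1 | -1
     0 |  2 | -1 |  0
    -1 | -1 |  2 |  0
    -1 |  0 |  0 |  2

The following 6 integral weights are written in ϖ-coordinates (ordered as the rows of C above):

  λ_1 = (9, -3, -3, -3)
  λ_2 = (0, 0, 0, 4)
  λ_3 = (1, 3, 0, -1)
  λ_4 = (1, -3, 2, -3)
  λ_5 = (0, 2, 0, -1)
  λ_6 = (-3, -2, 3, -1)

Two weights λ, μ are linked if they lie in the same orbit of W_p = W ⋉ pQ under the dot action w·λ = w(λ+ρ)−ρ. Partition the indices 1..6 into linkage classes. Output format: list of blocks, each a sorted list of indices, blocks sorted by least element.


Type A_4, rank 4, |W|=120; reorder rows/cols to standard.

Each λ_j+ρ reduced to Ā_5; 4-tuples below use C's row order:

  λ_1+ρ ↦ (0, 1, 1, 2)
  λ_2+ρ ↦ (0, 1, 1, 2)
  λ_3+ρ ↦ (0, 2, 1, 2)
  λ_4+ρ ↦ (0, 2, 1, 2)
  λ_5+ρ ↦ (1, 3, 1, 0)
  λ_6+ρ ↦ (0, 1, 1, 2)

The 6 indices split into 3 linkage classes (same alcove rep ⇔ same W_5-dot-orbit):

[[1, 2, 6], [3, 4], [5]]


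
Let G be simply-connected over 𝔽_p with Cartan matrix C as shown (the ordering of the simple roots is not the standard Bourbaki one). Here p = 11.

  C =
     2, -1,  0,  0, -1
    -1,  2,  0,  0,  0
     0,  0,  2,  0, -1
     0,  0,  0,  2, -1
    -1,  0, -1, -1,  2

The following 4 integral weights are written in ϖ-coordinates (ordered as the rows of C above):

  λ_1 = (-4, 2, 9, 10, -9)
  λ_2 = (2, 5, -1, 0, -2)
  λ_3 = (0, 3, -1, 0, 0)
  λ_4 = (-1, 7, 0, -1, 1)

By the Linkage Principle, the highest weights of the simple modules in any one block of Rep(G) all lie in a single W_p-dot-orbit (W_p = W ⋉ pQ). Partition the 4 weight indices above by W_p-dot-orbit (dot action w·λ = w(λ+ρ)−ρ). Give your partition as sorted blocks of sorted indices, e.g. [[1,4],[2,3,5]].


Root system D_5: the 5×5 matrix C matches after relabeling.

Folding the 4 weights λ_j+ρ into Ā_11 (reps in the given 5-coord order):

  [1] (2, 6, 1, 0, 0) · [2] (2, 6, 1, 0, 0) · [3] (1, 4, 0, 1, 1) · [4] (2, 6, 1, 0, 0)

Partition of {1..4} into 2 W_11-dot-orbits:

[[1, 2, 4], [3]]


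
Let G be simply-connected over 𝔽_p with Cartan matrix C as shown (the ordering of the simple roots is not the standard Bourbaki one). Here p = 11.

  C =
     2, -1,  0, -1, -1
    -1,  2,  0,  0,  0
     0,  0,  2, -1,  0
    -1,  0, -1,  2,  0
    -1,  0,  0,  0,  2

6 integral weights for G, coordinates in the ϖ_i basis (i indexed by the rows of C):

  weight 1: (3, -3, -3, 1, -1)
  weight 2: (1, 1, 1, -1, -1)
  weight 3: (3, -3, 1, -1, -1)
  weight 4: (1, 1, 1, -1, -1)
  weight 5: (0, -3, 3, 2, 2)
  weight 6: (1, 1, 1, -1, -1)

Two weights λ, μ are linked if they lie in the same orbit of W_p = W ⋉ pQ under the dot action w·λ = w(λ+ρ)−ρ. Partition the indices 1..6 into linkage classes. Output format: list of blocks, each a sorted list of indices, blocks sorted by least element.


Root system D_5: the 5×5 matrix C matches after relabeling.

λ_j+ρ reflected into Ā_11 (⟨·,θ^∨⟩≤11); 5-tuples as given:

  1: (2, 2, 2, 0, 0)
  2: (2, 2, 2, 0, 0)
  3: (2, 2, 2, 0, 0)
  4: (2, 2, 2, 0, 0)
  5: (1, 1, 4, 0, 2)
  6: (2, 2, 2, 0, 0)

Partition of {1..6} into 2 W_11-dot-orbits:

[[1, 2, 3, 4, 6], [5]]
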